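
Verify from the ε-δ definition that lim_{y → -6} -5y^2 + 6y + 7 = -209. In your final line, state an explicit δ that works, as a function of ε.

Let ε > 0. We want δ > 0 such that 0 < |y + 6| < δ implies |(-5y^2 + 6y + 7) + 209| < ε.
(-5y^2 + 6y + 7) + 209 = -5y^2 + 6y + 216 = (y + 6)(-5y + 36).
So |(-5y^2 + 6y + 7) + 209| = |y + 6|·|-5y + 36|.
Assume first that |y + 6| < 1, so |y| < 7. Then |-5y + 36| ≤ 5·7 + 36 = 71.
Hence |(-5y^2 + 6y + 7) + 209| ≤ 71|y + 6| < ε provided |y + 6| < ε/71.
Take δ = min(1, ε/71). Then 0 < |y + 6| < δ gives both |y + 6| < 1 and |y + 6| < ε/71, so |(-5y^2 + 6y + 7) + 209| < ε.

δ = min(1, ε/71)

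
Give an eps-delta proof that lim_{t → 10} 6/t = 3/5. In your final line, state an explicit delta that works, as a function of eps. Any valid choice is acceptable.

delta = min(5, (25/3)eps)

Let eps > 0 be given. We seek delta > 0 such that 0 < |t − 10| < delta implies |6/t − (3/5)| < eps.
|6/t − (3/5)| = 6·|10 − t|/(10·|t|) = 6|t − 10|/(10|t|).
Require delta ≤ 5 so that |t| > 10 − 5 = 5, hence 10|t| > 50.
Then |6/t − (3/5)| < 6|t − 10|/50, which is < eps when |t − 10| < (25/3)eps.
Take delta = min(5, (25/3)eps). Then 0 < |t − 10| < delta gives both |t − 10| < 5 and |t − 10| < (25/3)eps, so |6/t − (3/5)| < eps.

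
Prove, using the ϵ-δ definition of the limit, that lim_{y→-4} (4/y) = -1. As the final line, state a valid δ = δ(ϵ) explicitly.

δ = min(2, 2ϵ)

Fix ϵ > 0. We seek δ > 0 such that 0 < |y + 4| < δ implies |4/y + 1| < ϵ.
|4/y + 1| = 4·|-4 − y|/(4·|y|) = 4|y + 4|/(4|y|).
Restrict δ ≤ 2. Then |y + 4| < 2 gives |y| > 2, so 4|y| > 8.
Then |4/y + 1| < 4|y + 4|/8, which is < ϵ when |y + 4| < 2ϵ.
Take δ = min(2, 2ϵ). Then 0 < |y + 4| < δ gives both |y + 4| < 2 and |y + 4| < 2ϵ, so |4/y + 1| < ϵ.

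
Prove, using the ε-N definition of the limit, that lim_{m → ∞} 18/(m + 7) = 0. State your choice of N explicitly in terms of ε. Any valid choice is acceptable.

Let ε > 0. For m ≥ 1, |18/(m + 7) − 0| = 18/(m + 7) ≤ 18/m.
We need 18/m < ε, i.e. m > 18/ε.
Take N = 18/ε. If m > N then |18/(m + 7)| ≤ 18/m < ε.

N = 18/ε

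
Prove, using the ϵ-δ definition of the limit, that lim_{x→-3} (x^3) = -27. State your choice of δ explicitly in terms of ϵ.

δ = min(2, ϵ/49)

Let ϵ > 0. We seek δ > 0 with 0 < |x + 3| < δ ⇒ |x^3 + 27| < ϵ.
Factor: x^3 + 27 = (x + 3)(x^2 - 3x + 9), so |x^3 + 27| = |x + 3|·|x^2 - 3x + 9|.
Impose δ ≤ 2 so that |x| < 5; then |x^2 - 3x + 9| ≤ 49.
Hence |x^3 + 27| ≤ 49|x + 3|, which is < ϵ once |x + 3| < ϵ/49.
Take δ = min(2, ϵ/49). If 0 < |x + 3| < δ then both bounds hold and |x^3 + 27| ≤ 49|x + 3| < 49·(ϵ/49) = ϵ.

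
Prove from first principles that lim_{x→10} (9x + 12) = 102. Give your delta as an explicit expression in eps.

Let eps > 0 be given. We need delta > 0 so that 0 < |x − 10| < delta implies |(9x + 12) − 102| < eps.
|(9x + 12) − 102| = |9x - 90| = 9|x − 10|.
So 9|x − 10| < eps exactly when |x − 10| < eps/9.
Choosing delta = eps/9 gives |(9x + 12) − 102| = 9|x − 10| < eps whenever |x − 10| < delta.

delta = eps/9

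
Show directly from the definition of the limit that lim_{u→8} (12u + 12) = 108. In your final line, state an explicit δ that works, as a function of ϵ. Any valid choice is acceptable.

Fix ϵ > 0. We need δ > 0 so that 0 < |u − 8| < δ implies |(12u + 12) − 108| < ϵ.
|(12u + 12) − 108| = |12u - 96| = 12|u − 8|.
Thus it suffices that |u − 8| < ϵ/12.
Take δ = ϵ/12. If 0 < |u − 8| < δ then |(12u + 12) − 108| = 12|u − 8| < 12·(ϵ/12) = ϵ.

δ = ϵ/12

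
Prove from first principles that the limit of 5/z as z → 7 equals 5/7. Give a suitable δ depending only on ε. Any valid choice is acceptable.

δ = min(7/2, (49/10)ε)

Let ε > 0 be given. We seek δ > 0 such that 0 < |z − 7| < δ implies |5/z − (5/7)| < ε.
|5/z − (5/7)| = 5·|7 − z|/(7·|z|) = 5|z − 7|/(7|z|).
Restrict δ ≤ 7/2. Then |z − 7| < 7/2 gives |z| > 7/2, so 7|z| > 49/2.
Then |5/z − (5/7)| < 5|z − 7|/(49/2), which is < ε when |z − 7| < (49/10)ε.
Take δ = min(7/2, (49/10)ε). Then 0 < |z − 7| < δ gives both |z − 7| < 7/2 and |z − 7| < (49/10)ε, so |5/z − (5/7)| < ε.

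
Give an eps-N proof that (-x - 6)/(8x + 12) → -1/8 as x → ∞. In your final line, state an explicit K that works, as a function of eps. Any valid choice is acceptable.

Let eps > 0 be given. We seek K > 0 such that x > K implies |(-x - 6)/(8x + 12) + 1/8| < eps.
(-x - 6)/(8x + 12) + 1/8 = (8(-x - 6) − (-1)(8x + 12)) / (8(8x + 12)) = -36/(8(8x + 12)).
For x > 0 we have 8x + 12 > 8x, so |(-x - 6)/(8x + 12) + 1/8| = 36/(8(8x + 12)) < 36/(8·8x) = (9/16)/x.
Thus |(-x - 6)/(8x + 12) + 1/8| < eps whenever x > (9/16)/eps.
Take K = (9/16)/eps. If x > K then |(-x - 6)/(8x + 12) + 1/8| < (9/16)/x < eps.

K = (9/16)/eps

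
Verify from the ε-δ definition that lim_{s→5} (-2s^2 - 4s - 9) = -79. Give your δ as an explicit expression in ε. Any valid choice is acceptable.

δ = min(2, ε/28)

Let ε > 0. We want δ > 0 such that 0 < |s − 5| < δ implies |(-2s^2 - 4s - 9) + 79| < ε.
(-2s^2 - 4s - 9) + 79 = -2s^2 - 4s + 70 = (s − 5)(-2s - 14).
So |(-2s^2 - 4s - 9) + 79| = |s − 5|·|-2s - 14|.
Assume first that |s − 5| < 2, so |s| < 7. Then |-2s - 14| ≤ 2·7 + 14 = 28.
Hence |(-2s^2 - 4s - 9) + 79| ≤ 28|s − 5| < ε provided |s − 5| < ε/28.
Take δ = min(2, ε/28). Then 0 < |s − 5| < δ gives both |s − 5| < 2 and |s − 5| < ε/28, so |(-2s^2 - 4s - 9) + 79| < ε.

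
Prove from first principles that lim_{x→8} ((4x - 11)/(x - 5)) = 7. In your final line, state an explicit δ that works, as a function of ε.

δ = min(3/2, (1/2)ε)

Let ε > 0. We want δ > 0 with 0 < |x − 8| < δ ⇒ |(4x - 11)/(x - 5) − 7| < ε.
Combining over a common denominator, (4x - 11)/(x - 5) − 7 = [(4x - 11)·3 − 21·(x - 5)] / [3·(x - 5)] = -9(x − 8) / (3(x - 5)).
So |(4x - 11)/(x - 5) − 7| = 9|x − 8| / (3·|x − 5|).
Require δ ≤ 3/2, so |x − 5| ≥ |3| − |x − 8| > 3 − 3/2 = 3/2.
Hence |(4x - 11)/(x - 5) − 7| < 9|x − 8|/(3·(3/2)) = 2|x − 8|, which is < ε once |x − 8| < (1/2)ε.
Take δ = min(3/2, (1/2)ε). Then 0 < |x − 8| < δ forces both bounds, so |(4x - 11)/(x - 5) − 7| < ε.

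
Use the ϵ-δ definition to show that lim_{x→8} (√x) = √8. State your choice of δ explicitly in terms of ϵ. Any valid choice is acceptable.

δ = min(8, √8·ϵ)

Let ϵ > 0. We want δ > 0 such that 0 < |x − 8| < δ implies |√x − √8| < ϵ.
Rationalise: √x − √8 = (x − 8)/(√x + √8), so |√x − √8| = |x − 8|/(√x + √8).
Restrict δ ≤ 8 so that |x − 8| < 8 forces x > 0, and then √x + √8 > √8.
Hence |√x − √8| < |x − 8|/√8, which is < ϵ once |x − 8| < √8·ϵ.
Take δ = min(8, √8·ϵ). If 0 < |x − 8| < δ then x > 0 and |√x − √8| < |x − 8|/√8 < ϵ.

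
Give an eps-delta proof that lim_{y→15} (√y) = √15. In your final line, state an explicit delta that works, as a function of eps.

Let eps > 0. We want delta > 0 such that 0 < |y − 15| < delta implies |√y − √15| < eps.
Rationalise: √y − √15 = (y − 15)/(√y + √15), so |√y − √15| = |y − 15|/(√y + √15).
Restrict delta ≤ 15 so that |y − 15| < 15 forces y > 0, and then √y + √15 > √15.
Hence |√y − √15| < |y − 15|/√15, which is < eps once |y − 15| < √15·eps.
Take delta = min(15, √15·eps). If 0 < |y − 15| < delta then y > 0 and |√y − √15| < |y − 15|/√15 < eps.

delta = min(15, √15·eps)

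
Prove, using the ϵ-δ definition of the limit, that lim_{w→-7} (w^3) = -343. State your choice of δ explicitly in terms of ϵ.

δ = min(1, ϵ/169)

Suppose ϵ > 0. We seek δ > 0 with 0 < |w + 7| < δ ⇒ |w^3 + 343| < ϵ.
Factor: w^3 + 343 = (w + 7)(w^2 - 7w + 49), so |w^3 + 343| = |w + 7|·|w^2 - 7w + 49|.
Restrict δ ≤ 1. Then |w + 7| < 1 gives |w| < 8, so by the triangle inequality |w^2 - 7w + 49| ≤ 8^2 + 7·8 + 49 = 169.
Hence |w^3 + 343| ≤ 169|w + 7|, which is < ϵ once |w + 7| < ϵ/169.
Take δ = min(1, ϵ/169). If 0 < |w + 7| < δ then both bounds hold and |w^3 + 343| ≤ 169|w + 7| < 169·(ϵ/169) = ϵ.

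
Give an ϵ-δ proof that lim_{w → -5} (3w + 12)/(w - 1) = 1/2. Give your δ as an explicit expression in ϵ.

δ = min(3, (6/5)ϵ)

Let ϵ > 0. We want δ > 0 with 0 < |w + 5| < δ ⇒ |(3w + 12)/(w - 1) − (1/2)| < ϵ.
Combining over a common denominator, (3w + 12)/(w - 1) − (1/2) = [(3w + 12)·(-6) − (-3)·(w - 1)] / [(-6)·(w - 1)] = -15(w + 5) / ((-6)(w - 1)).
So |(3w + 12)/(w - 1) − (1/2)| = 15|w + 5| / (6·|w − 1|).
Require δ ≤ 3, so |w − 1| ≥ |-6| − |w + 5| > 6 − 3 = 3.
Hence |(3w + 12)/(w - 1) − (1/2)| < 15|w + 5|/(6·3) = (5/6)|w + 5|, which is < ϵ once |w + 5| < (6/5)ϵ.
Take δ = min(3, (6/5)ϵ). Then 0 < |w + 5| < δ forces both bounds, so |(3w + 12)/(w - 1) − (1/2)| < ϵ.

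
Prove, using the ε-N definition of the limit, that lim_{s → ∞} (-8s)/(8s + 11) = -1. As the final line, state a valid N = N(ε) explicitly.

N = (11/8)/ε

Let ε > 0 be given. We seek N > 0 such that s > N implies |(-8s)/(8s + 11) + 1| < ε.
(-8s)/(8s + 11) + 1 = (8(-8s) − (-8)(8s + 11)) / (8(8s + 11)) = 88/(8(8s + 11)).
For s > 0 we have 8s + 11 > 8s, so |(-8s)/(8s + 11) + 1| = 88/(8(8s + 11)) < 88/(8·8s) = (11/8)/s.
Thus |(-8s)/(8s + 11) + 1| < ε whenever s > (11/8)/ε.
Take N = (11/8)/ε. If s > N then |(-8s)/(8s + 11) + 1| < (11/8)/s < ε.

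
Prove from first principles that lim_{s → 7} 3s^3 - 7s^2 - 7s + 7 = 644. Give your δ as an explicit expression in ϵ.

δ = min(2, ϵ/460)

Fix ϵ > 0. We want δ > 0 such that 0 < |s − 7| < δ implies |(3s^3 - 7s^2 - 7s + 7) − 644| < ϵ.
(3s^3 - 7s^2 - 7s + 7) − 644 = 3s^3 - 7s^2 - 7s - 637 = (s − 7)(3s^2 + 14s + 91).
So |(3s^3 - 7s^2 - 7s + 7) − 644| = |s − 7|·|3s^2 + 14s + 91|.
Assume first that |s − 7| < 2, so |s| < 9. Then |3s^2 + 14s + 91| ≤ 3·9^2 + 14·9 + 91 = 460.
Hence |(3s^3 - 7s^2 - 7s + 7) − 644| ≤ 460|s − 7| < ϵ provided |s − 7| < ϵ/460.
Choosing δ = min(2, ϵ/460) ensures both conditions, hence |(3s^3 - 7s^2 - 7s + 7) − 644| < ϵ.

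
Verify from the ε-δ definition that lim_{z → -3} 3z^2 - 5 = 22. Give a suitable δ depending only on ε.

δ = min(1, ε/21)

Let ε > 0. We want δ > 0 such that 0 < |z + 3| < δ implies |(3z^2 - 5) − 22| < ε.
(3z^2 - 5) − 22 = 3z^2 - 27 = (z + 3)(3z - 9).
So |(3z^2 - 5) − 22| = |z + 3|·|3z - 9|.
Require δ ≤ 1. Then |z + 3| < 1 gives |z| < 4, and by the triangle inequality |3z - 9| ≤ 3·4 + 9 = 21.
Hence |(3z^2 - 5) − 22| ≤ 21|z + 3| < ε provided |z + 3| < ε/21.
Choosing δ = min(1, ε/21) ensures both conditions, hence |(3z^2 - 5) − 22| < ε.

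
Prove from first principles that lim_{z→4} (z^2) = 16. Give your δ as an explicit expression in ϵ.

δ = min(1, ϵ/9)

Suppose ϵ > 0. We seek δ > 0 with 0 < |z − 4| < δ ⇒ |z^2 − 16| < ϵ.
Factor: z^2 − 16 = (z − 4)(z + 4), so |z^2 − 16| = |z − 4|·|z + 4|.
Impose δ ≤ 1 so that |z| < 5; then |z + 4| ≤ 9.
Hence |z^2 − 16| ≤ 9|z − 4|, which is < ϵ once |z − 4| < ϵ/9.
Take δ = min(1, ϵ/9). If 0 < |z − 4| < δ then both bounds hold and |z^2 − 16| ≤ 9|z − 4| < 9·(ϵ/9) = ϵ.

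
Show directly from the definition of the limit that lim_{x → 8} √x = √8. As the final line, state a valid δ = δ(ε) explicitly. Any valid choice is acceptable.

Fix ε > 0. We want δ > 0 such that 0 < |x − 8| < δ implies |√x − √8| < ε.
Multiplying by the conjugate, |√x − √8| = |x − 8|/(√x + √8).
Restrict δ ≤ 8 so that |x − 8| < 8 forces x > 0, and then √x + √8 > √8.
Hence |√x − √8| < |x − 8|/√8, which is < ε once |x − 8| < √8·ε.
Take δ = min(8, √8·ε). If 0 < |x − 8| < δ then x > 0 and |√x − √8| < |x − 8|/√8 < ε.

δ = min(8, √8·ε)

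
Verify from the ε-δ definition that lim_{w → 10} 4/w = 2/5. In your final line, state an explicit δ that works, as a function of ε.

δ = min(5, (25/2)ε)

Fix ε > 0. We seek δ > 0 such that 0 < |w − 10| < δ implies |4/w − (2/5)| < ε.
|4/w − (2/5)| = 4·|10 − w|/(10·|w|) = 4|w − 10|/(10|w|).
Require δ ≤ 5 so that |w| > 10 − 5 = 5, hence 10|w| > 50.
Then |4/w − (2/5)| < 4|w − 10|/50, which is < ε when |w − 10| < (25/2)ε.
Take δ = min(5, (25/2)ε). Then 0 < |w − 10| < δ gives both |w − 10| < 5 and |w − 10| < (25/2)ε, so |4/w − (2/5)| < ε.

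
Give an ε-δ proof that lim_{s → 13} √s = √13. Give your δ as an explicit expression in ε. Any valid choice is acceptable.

δ = min(13, √13·ε)

Fix ε > 0. We want δ > 0 such that 0 < |s − 13| < δ implies |√s − √13| < ε.
Multiplying by the conjugate, |√s − √13| = |s − 13|/(√s + √13).
Restrict δ ≤ 13 so that |s − 13| < 13 forces s > 0, and then √s + √13 > √13.
Hence |√s − √13| < |s − 13|/√13, which is < ε once |s − 13| < √13·ε.
Take δ = min(13, √13·ε). If 0 < |s − 13| < δ then s > 0 and |√s − √13| < |s − 13|/√13 < ε.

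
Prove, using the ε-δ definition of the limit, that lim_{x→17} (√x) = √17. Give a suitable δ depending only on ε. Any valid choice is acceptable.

δ = min(17, √17·ε)

Let ε > 0. We want δ > 0 such that 0 < |x − 17| < δ implies |√x − √17| < ε.
Rationalise: √x − √17 = (x − 17)/(√x + √17), so |√x − √17| = |x − 17|/(√x + √17).
Restrict δ ≤ 17 so that |x − 17| < 17 forces x > 0, and then √x + √17 > √17.
Hence |√x − √17| < |x − 17|/√17, which is < ε once |x − 17| < √17·ε.
Take δ = min(17, √17·ε). If 0 < |x − 17| < δ then x > 0 and |√x − √17| < |x − 17|/√17 < ε.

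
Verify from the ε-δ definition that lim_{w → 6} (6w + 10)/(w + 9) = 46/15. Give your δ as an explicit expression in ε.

δ = min(15/2, (225/88)ε)

Suppose ε > 0. We want δ > 0 with 0 < |w − 6| < δ ⇒ |(6w + 10)/(w + 9) − (46/15)| < ε.
Combining over a common denominator, (6w + 10)/(w + 9) − (46/15) = [(6w + 10)·15 − 46·(w + 9)] / [15·(w + 9)] = 44(w − 6) / (15(w + 9)).
So |(6w + 10)/(w + 9) − (46/15)| = 44|w − 6| / (15·|w + 9|).
Require δ ≤ 15/2, so |w + 9| ≥ |15| − |w − 6| > 15 − 15/2 = 15/2.
Hence |(6w + 10)/(w + 9) − (46/15)| < 44|w − 6|/(15·(15/2)) = (88/225)|w − 6|, which is < ε once |w − 6| < (225/88)ε.
Take δ = min(15/2, (225/88)ε). Then 0 < |w − 6| < δ forces both bounds, so |(6w + 10)/(w + 9) − (46/15)| < ε.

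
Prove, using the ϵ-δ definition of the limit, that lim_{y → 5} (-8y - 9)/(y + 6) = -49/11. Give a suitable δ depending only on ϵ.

δ = min(11/2, (121/78)ϵ)

Suppose ϵ > 0. We want δ > 0 with 0 < |y − 5| < δ ⇒ |(-8y - 9)/(y + 6) + 49/11| < ϵ.
Combining over a common denominator, (-8y - 9)/(y + 6) + 49/11 = [(-8y - 9)·11 − (-49)·(y + 6)] / [11·(y + 6)] = -39(y − 5) / (11(y + 6)).
So |(-8y - 9)/(y + 6) + 49/11| = 39|y − 5| / (11·|y + 6|).
Require δ ≤ 11/2, so |y + 6| ≥ |11| − |y − 5| > 11 − 11/2 = 11/2.
Hence |(-8y - 9)/(y + 6) + 49/11| < 39|y − 5|/(11·(11/2)) = (78/121)|y − 5|, which is < ϵ once |y − 5| < (121/78)ϵ.
Take δ = min(11/2, (121/78)ϵ). Then 0 < |y − 5| < δ forces both bounds, so |(-8y - 9)/(y + 6) + 49/11| < ϵ.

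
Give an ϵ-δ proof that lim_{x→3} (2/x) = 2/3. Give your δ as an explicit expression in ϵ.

Fix ϵ > 0. We seek δ > 0 such that 0 < |x − 3| < δ implies |2/x − (2/3)| < ϵ.
|2/x − (2/3)| = 2·|3 − x|/(3·|x|) = 2|x − 3|/(3|x|).
Restrict δ ≤ 3/2. Then |x − 3| < 3/2 gives |x| > 3/2, so 3|x| > 9/2.
Then |2/x − (2/3)| < 2|x − 3|/(9/2), which is < ϵ when |x − 3| < (9/4)ϵ.
Take δ = min(3/2, (9/4)ϵ). Then 0 < |x − 3| < δ gives both |x − 3| < 3/2 and |x − 3| < (9/4)ϵ, so |2/x − (2/3)| < ϵ.

δ = min(3/2, (9/4)ϵ)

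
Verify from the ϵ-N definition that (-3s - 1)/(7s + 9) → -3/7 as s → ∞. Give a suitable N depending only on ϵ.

Let ϵ > 0. We seek N > 0 such that s > N implies |(-3s - 1)/(7s + 9) + 3/7| < ϵ.
(-3s - 1)/(7s + 9) + 3/7 = (7(-3s - 1) − (-3)(7s + 9)) / (7(7s + 9)) = 20/(7(7s + 9)).
For s > 0 we have 7s + 9 > 7s, so |(-3s - 1)/(7s + 9) + 3/7| = 20/(7(7s + 9)) < 20/(7·7s) = (20/49)/s.
Thus |(-3s - 1)/(7s + 9) + 3/7| < ϵ whenever s > (20/49)/ϵ.
Take N = (20/49)/ϵ. If s > N then |(-3s - 1)/(7s + 9) + 3/7| < (20/49)/s < ϵ.

N = (20/49)/ϵ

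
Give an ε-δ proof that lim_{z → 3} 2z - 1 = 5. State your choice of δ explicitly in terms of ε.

δ = ε/2

Fix ε > 0. We need δ > 0 so that 0 < |z − 3| < δ implies |(2z - 1) − 5| < ε.
|(2z - 1) − 5| = |2z - 6| = 2|z − 3|.
Thus it suffices that |z − 3| < ε/2.
Take δ = ε/2. If 0 < |z − 3| < δ then |(2z - 1) − 5| = 2|z − 3| < 2·(ε/2) = ε.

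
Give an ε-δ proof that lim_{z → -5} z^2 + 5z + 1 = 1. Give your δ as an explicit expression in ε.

δ = min(1, ε/6)

Let ε > 0. We want δ > 0 such that 0 < |z + 5| < δ implies |(z^2 + 5z + 1) − 1| < ε.
(z^2 + 5z + 1) − 1 = z^2 + 5z = (z + 5)(z).
So |(z^2 + 5z + 1) − 1| = |z + 5|·|z|.
Assume first that |z + 5| < 1, so |z| < 6. Then |z| ≤ 6 = 6.
Hence |(z^2 + 5z + 1) − 1| ≤ 6|z + 5| < ε provided |z + 5| < ε/6.
Take δ = min(1, ε/6). Then 0 < |z + 5| < δ gives both |z + 5| < 1 and |z + 5| < ε/6, so |(z^2 + 5z + 1) − 1| < ε.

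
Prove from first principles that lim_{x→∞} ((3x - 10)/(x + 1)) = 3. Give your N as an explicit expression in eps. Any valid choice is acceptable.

Let eps > 0. We seek N > 0 such that x > N implies |(3x - 10)/(x + 1) − 3| < eps.
(3x - 10)/(x + 1) − 3 = ((3x - 10) − 3(x + 1)) / ((x + 1)) = -13/((x + 1)).
For x > 0 we have x + 1 > x, so |(3x - 10)/(x + 1) − 3| = 13/((x + 1)) < 13/(x) = 13/x.
Thus |(3x - 10)/(x + 1) − 3| < eps whenever x > 13/eps.
Take N = 13/eps. If x > N then |(3x - 10)/(x + 1) − 3| < 13/x < eps.

N = 13/eps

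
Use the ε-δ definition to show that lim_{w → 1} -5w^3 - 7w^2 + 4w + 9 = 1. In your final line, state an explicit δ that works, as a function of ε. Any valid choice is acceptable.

Suppose ε > 0. We want δ > 0 such that 0 < |w − 1| < δ implies |(-5w^3 - 7w^2 + 4w + 9) − 1| < ε.
(-5w^3 - 7w^2 + 4w + 9) − 1 = -5w^3 - 7w^2 + 4w + 8 = (w − 1)(-5w^2 - 12w - 8).
So |(-5w^3 - 7w^2 + 4w + 9) − 1| = |w − 1|·|-5w^2 - 12w - 8|.
Require δ ≤ 1. Then |w − 1| < 1 gives |w| < 2, and by the triangle inequality |-5w^2 - 12w - 8| ≤ 5·2^2 + 12·2 + 8 = 52.
Hence |(-5w^3 - 7w^2 + 4w + 9) − 1| ≤ 52|w − 1| < ε provided |w − 1| < ε/52.
Take δ = min(1, ε/52). Then 0 < |w − 1| < δ gives both |w − 1| < 1 and |w − 1| < ε/52, so |(-5w^3 - 7w^2 + 4w + 9) − 1| < ε.

δ = min(1, ε/52)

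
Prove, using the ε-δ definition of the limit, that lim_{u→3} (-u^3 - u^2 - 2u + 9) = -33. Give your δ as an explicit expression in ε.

δ = min(1, ε/46)

Suppose ε > 0. We want δ > 0 such that 0 < |u − 3| < δ implies |(-u^3 - u^2 - 2u + 9) + 33| < ε.
(-u^3 - u^2 - 2u + 9) + 33 = -u^3 - u^2 - 2u + 42 = (u − 3)(-u^2 - 4u - 14).
So |(-u^3 - u^2 - 2u + 9) + 33| = |u − 3|·|-u^2 - 4u - 14|.
Require δ ≤ 1. Then |u − 3| < 1 gives |u| < 4, and by the triangle inequality |-u^2 - 4u - 14| ≤ 4^2 + 4·4 + 14 = 46.
Hence |(-u^3 - u^2 - 2u + 9) + 33| ≤ 46|u − 3| < ε provided |u − 3| < ε/46.
Choosing δ = min(1, ε/46) ensures both conditions, hence |(-u^3 - u^2 - 2u + 9) + 33| < ε.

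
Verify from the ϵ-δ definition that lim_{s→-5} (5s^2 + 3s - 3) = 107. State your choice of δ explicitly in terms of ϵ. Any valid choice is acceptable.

Suppose ϵ > 0. We want δ > 0 such that 0 < |s + 5| < δ implies |(5s^2 + 3s - 3) − 107| < ϵ.
(5s^2 + 3s - 3) − 107 = 5s^2 + 3s - 110 = (s + 5)(5s - 22).
So |(5s^2 + 3s - 3) − 107| = |s + 5|·|5s - 22|.
Require δ ≤ 1. Then |s + 5| < 1 gives |s| < 6, and by the triangle inequality |5s - 22| ≤ 5·6 + 22 = 52.
Hence |(5s^2 + 3s - 3) − 107| ≤ 52|s + 5| < ϵ provided |s + 5| < ϵ/52.
Choosing δ = min(1, ϵ/52) ensures both conditions, hence |(5s^2 + 3s - 3) − 107| < ϵ.

δ = min(1, ϵ/52)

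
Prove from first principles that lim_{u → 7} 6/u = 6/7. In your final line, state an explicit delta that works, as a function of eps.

delta = min(7/2, (49/12)eps)

Suppose eps > 0. We seek delta > 0 such that 0 < |u − 7| < delta implies |6/u − (6/7)| < eps.
|6/u − (6/7)| = 6·|7 − u|/(7·|u|) = 6|u − 7|/(7|u|).
Restrict delta ≤ 7/2. Then |u − 7| < 7/2 gives |u| > 7/2, so 7|u| > 49/2.
Then |6/u − (6/7)| < 6|u − 7|/(49/2), which is < eps when |u − 7| < (49/12)eps.
Take delta = min(7/2, (49/12)eps). Then 0 < |u − 7| < delta gives both |u − 7| < 7/2 and |u − 7| < (49/12)eps, so |6/u − (6/7)| < eps.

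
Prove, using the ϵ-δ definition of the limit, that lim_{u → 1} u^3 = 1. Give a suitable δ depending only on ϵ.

Let ϵ > 0 be given. We seek δ > 0 with 0 < |u − 1| < δ ⇒ |u^3 − 1| < ϵ.
Factor: u^3 − 1 = (u − 1)(u^2 + u + 1), so |u^3 − 1| = |u − 1|·|u^2 + u + 1|.
Restrict δ ≤ 1. Then |u − 1| < 1 gives |u| < 2, so by the triangle inequality |u^2 + u + 1| ≤ 2^2 + 2 + 1 = 7.
Hence |u^3 − 1| ≤ 7|u − 1|, which is < ϵ once |u − 1| < ϵ/7.
Take δ = min(1, ϵ/7). If 0 < |u − 1| < δ then both bounds hold and |u^3 − 1| ≤ 7|u − 1| < 7·(ϵ/7) = ϵ.

δ = min(1, ϵ/7)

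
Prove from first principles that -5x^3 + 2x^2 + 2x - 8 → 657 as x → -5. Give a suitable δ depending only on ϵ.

δ = min(1, ϵ/475)

Fix ϵ > 0. We want δ > 0 such that 0 < |x + 5| < δ implies |(-5x^3 + 2x^2 + 2x - 8) − 657| < ϵ.
(-5x^3 + 2x^2 + 2x - 8) − 657 = -5x^3 + 2x^2 + 2x - 665 = (x + 5)(-5x^2 + 27x - 133).
So |(-5x^3 + 2x^2 + 2x - 8) − 657| = |x + 5|·|-5x^2 + 27x - 133|.
Assume first that |x + 5| < 1, so |x| < 6. Then |-5x^2 + 27x - 133| ≤ 5·6^2 + 27·6 + 133 = 475.
Hence |(-5x^3 + 2x^2 + 2x - 8) − 657| ≤ 475|x + 5| < ϵ provided |x + 5| < ϵ/475.
Choosing δ = min(1, ϵ/475) ensures both conditions, hence |(-5x^3 + 2x^2 + 2x - 8) − 657| < ϵ.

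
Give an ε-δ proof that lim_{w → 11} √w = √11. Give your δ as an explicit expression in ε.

Let ε > 0. We want δ > 0 such that 0 < |w − 11| < δ implies |√w − √11| < ε.
Multiplying by the conjugate, |√w − √11| = |w − 11|/(√w + √11).
Restrict δ ≤ 11 so that |w − 11| < 11 forces w > 0, and then √w + √11 > √11.
Hence |√w − √11| < |w − 11|/√11, which is < ε once |w − 11| < √11·ε.
Take δ = min(11, √11·ε). If 0 < |w − 11| < δ then w > 0 and |√w − √11| < |w − 11|/√11 < ε.

δ = min(11, √11·ε)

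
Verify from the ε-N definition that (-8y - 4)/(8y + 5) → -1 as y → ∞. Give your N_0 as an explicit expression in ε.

N_0 = (1/8)/ε

Let ε > 0 be given. We seek N_0 > 0 such that y > N_0 implies |(-8y - 4)/(8y + 5) + 1| < ε.
(-8y - 4)/(8y + 5) + 1 = (8(-8y - 4) − (-8)(8y + 5)) / (8(8y + 5)) = 8/(8(8y + 5)).
For y > 0 we have 8y + 5 > 8y, so |(-8y - 4)/(8y + 5) + 1| = 8/(8(8y + 5)) < 8/(8·8y) = (1/8)/y.
Thus |(-8y - 4)/(8y + 5) + 1| < ε whenever y > (1/8)/ε.
Take N_0 = (1/8)/ε. If y > N_0 then |(-8y - 4)/(8y + 5) + 1| < (1/8)/y < ε.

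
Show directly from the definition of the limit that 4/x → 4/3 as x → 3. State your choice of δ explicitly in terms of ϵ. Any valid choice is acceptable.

Fix ϵ > 0. We seek δ > 0 such that 0 < |x − 3| < δ implies |4/x − (4/3)| < ϵ.
|4/x − (4/3)| = 4·|3 − x|/(3·|x|) = 4|x − 3|/(3|x|).
Require δ ≤ 3/2 so that |x| > 3 − 3/2 = 3/2, hence 3|x| > 9/2.
Then |4/x − (4/3)| < 4|x − 3|/(9/2), which is < ϵ when |x − 3| < (9/8)ϵ.
Take δ = min(3/2, (9/8)ϵ). Then 0 < |x − 3| < δ gives both |x − 3| < 3/2 and |x − 3| < (9/8)ϵ, so |4/x − (4/3)| < ϵ.

δ = min(3/2, (9/8)ϵ)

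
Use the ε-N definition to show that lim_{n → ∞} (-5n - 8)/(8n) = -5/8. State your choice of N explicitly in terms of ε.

N = 1/ε

Let ε > 0. For n ≥ 1, |(-5n - 8)/(8n) + 5/8| = |-64|/(8(8n)) = 64/(8(8n)).
Since 8n ≥ 8n for n ≥ 1, this is ≤ 64/(8·8n) = 1/n.
So |(-5n - 8)/(8n) + 5/8| < ε whenever n > 1/ε.
Take N = 1/ε. If n > N then |(-5n - 8)/(8n) + 5/8| ≤ 1/n < ε.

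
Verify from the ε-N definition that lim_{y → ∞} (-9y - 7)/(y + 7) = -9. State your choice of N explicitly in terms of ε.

Fix ε > 0. We seek N > 0 such that y > N implies |(-9y - 7)/(y + 7) + 9| < ε.
(-9y - 7)/(y + 7) + 9 = ((-9y - 7) − (-9)(y + 7)) / ((y + 7)) = 56/((y + 7)).
For y > 0 we have y + 7 > y, so |(-9y - 7)/(y + 7) + 9| = 56/((y + 7)) < 56/(y) = 56/y.
Thus |(-9y - 7)/(y + 7) + 9| < ε whenever y > 56/ε.
Take N = 56/ε. If y > N then |(-9y - 7)/(y + 7) + 9| < 56/y < ε.

N = 56/ε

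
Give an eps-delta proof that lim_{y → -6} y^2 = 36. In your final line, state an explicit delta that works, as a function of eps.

delta = min(1, eps/13)

Let eps > 0 be given. We seek delta > 0 with 0 < |y + 6| < delta ⇒ |y^2 − 36| < eps.
Factor: y^2 − 36 = (y + 6)(y - 6), so |y^2 − 36| = |y + 6|·|y - 6|.
Impose delta ≤ 1 so that |y| < 7; then |y - 6| ≤ 13.
Hence |y^2 − 36| ≤ 13|y + 6|, which is < eps once |y + 6| < eps/13.
Take delta = min(1, eps/13). If 0 < |y + 6| < delta then both bounds hold and |y^2 − 36| ≤ 13|y + 6| < 13·(eps/13) = eps.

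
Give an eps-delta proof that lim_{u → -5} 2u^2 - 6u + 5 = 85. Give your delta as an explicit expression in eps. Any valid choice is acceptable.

Suppose eps > 0. We want delta > 0 such that 0 < |u + 5| < delta implies |(2u^2 - 6u + 5) − 85| < eps.
(2u^2 - 6u + 5) − 85 = 2u^2 - 6u - 80 = (u + 5)(2u - 16).
So |(2u^2 - 6u + 5) − 85| = |u + 5|·|2u - 16|.
Assume first that |u + 5| < 1, so |u| < 6. Then |2u - 16| ≤ 2·6 + 16 = 28.
Hence |(2u^2 - 6u + 5) − 85| ≤ 28|u + 5| < eps provided |u + 5| < eps/28.
Take delta = min(1, eps/28). Then 0 < |u + 5| < delta gives both |u + 5| < 1 and |u + 5| < eps/28, so |(2u^2 - 6u + 5) − 85| < eps.

delta = min(1, eps/28)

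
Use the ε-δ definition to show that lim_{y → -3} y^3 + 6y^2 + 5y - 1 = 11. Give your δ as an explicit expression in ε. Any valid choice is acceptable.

Let ε > 0 be given. We want δ > 0 such that 0 < |y + 3| < δ implies |(y^3 + 6y^2 + 5y - 1) − 11| < ε.
(y^3 + 6y^2 + 5y - 1) − 11 = y^3 + 6y^2 + 5y - 12 = (y + 3)(y^2 + 3y - 4).
So |(y^3 + 6y^2 + 5y - 1) − 11| = |y + 3|·|y^2 + 3y - 4|.
Require δ ≤ 2. Then |y + 3| < 2 gives |y| < 5, and by the triangle inequality |y^2 + 3y - 4| ≤ 5^2 + 3·5 + 4 = 44.
Hence |(y^3 + 6y^2 + 5y - 1) − 11| ≤ 44|y + 3| < ε provided |y + 3| < ε/44.
Take δ = min(2, ε/44). Then 0 < |y + 3| < δ gives both |y + 3| < 2 and |y + 3| < ε/44, so |(y^3 + 6y^2 + 5y - 1) − 11| < ε.

δ = min(2, ε/44)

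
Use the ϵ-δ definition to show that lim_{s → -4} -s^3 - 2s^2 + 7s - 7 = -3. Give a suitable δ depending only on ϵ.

δ = min(2, ϵ/49)

Suppose ϵ > 0. We want δ > 0 such that 0 < |s + 4| < δ implies |(-s^3 - 2s^2 + 7s - 7) + 3| < ϵ.
(-s^3 - 2s^2 + 7s - 7) + 3 = -s^3 - 2s^2 + 7s - 4 = (s + 4)(-s^2 + 2s - 1).
So |(-s^3 - 2s^2 + 7s - 7) + 3| = |s + 4|·|-s^2 + 2s - 1|.
Assume first that |s + 4| < 2, so |s| < 6. Then |-s^2 + 2s - 1| ≤ 6^2 + 2·6 + 1 = 49.
Hence |(-s^3 - 2s^2 + 7s - 7) + 3| ≤ 49|s + 4| < ϵ provided |s + 4| < ϵ/49.
Choosing δ = min(2, ϵ/49) ensures both conditions, hence |(-s^3 - 2s^2 + 7s - 7) + 3| < ϵ.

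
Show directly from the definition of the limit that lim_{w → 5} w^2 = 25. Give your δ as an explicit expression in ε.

δ = min(2, ε/12)

Suppose ε > 0. We seek δ > 0 with 0 < |w − 5| < δ ⇒ |w^2 − 25| < ε.
Factor: w^2 − 25 = (w − 5)(w + 5), so |w^2 − 25| = |w − 5|·|w + 5|.
Restrict δ ≤ 2. Then |w − 5| < 2 gives |w| < 7, so by the triangle inequality |w + 5| ≤ 7 + 5 = 12.
Hence |w^2 − 25| ≤ 12|w − 5|, which is < ε once |w − 5| < ε/12.
Take δ = min(2, ε/12). If 0 < |w − 5| < δ then both bounds hold and |w^2 − 25| ≤ 12|w − 5| < 12·(ε/12) = ε.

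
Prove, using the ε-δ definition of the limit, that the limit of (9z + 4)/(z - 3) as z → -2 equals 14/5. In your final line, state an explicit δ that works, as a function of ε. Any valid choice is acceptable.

δ = min(5/2, (25/62)ε)

Suppose ε > 0. We want δ > 0 with 0 < |z + 2| < δ ⇒ |(9z + 4)/(z - 3) − (14/5)| < ε.
Combining over a common denominator, (9z + 4)/(z - 3) − (14/5) = [(9z + 4)·(-5) − (-14)·(z - 3)] / [(-5)·(z - 3)] = -31(z + 2) / ((-5)(z - 3)).
So |(9z + 4)/(z - 3) − (14/5)| = 31|z + 2| / (5·|z − 3|).
Restrict δ ≤ 5/2. Then |z + 2| < 5/2 gives |z − 3| = |(z + 2) + (-5)| ≥ 5 − 5/2 = 5/2.
Hence |(9z + 4)/(z - 3) − (14/5)| < 31|z + 2|/(5·(5/2)) = (62/25)|z + 2|, which is < ε once |z + 2| < (25/62)ε.
Take δ = min(5/2, (25/62)ε). Then 0 < |z + 2| < δ forces both bounds, so |(9z + 4)/(z - 3) − (14/5)| < ε.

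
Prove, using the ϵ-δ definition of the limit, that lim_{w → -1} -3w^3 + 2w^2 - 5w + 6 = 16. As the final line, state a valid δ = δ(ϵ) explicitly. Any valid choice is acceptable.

δ = min(1, ϵ/32)

Let ϵ > 0 be given. We want δ > 0 such that 0 < |w + 1| < δ implies |(-3w^3 + 2w^2 - 5w + 6) − 16| < ϵ.
(-3w^3 + 2w^2 - 5w + 6) − 16 = -3w^3 + 2w^2 - 5w - 10 = (w + 1)(-3w^2 + 5w - 10).
So |(-3w^3 + 2w^2 - 5w + 6) − 16| = |w + 1|·|-3w^2 + 5w - 10|.
Require δ ≤ 1. Then |w + 1| < 1 gives |w| < 2, and by the triangle inequality |-3w^2 + 5w - 10| ≤ 3·2^2 + 5·2 + 10 = 32.
Hence |(-3w^3 + 2w^2 - 5w + 6) − 16| ≤ 32|w + 1| < ϵ provided |w + 1| < ϵ/32.
Take δ = min(1, ϵ/32). Then 0 < |w + 1| < δ gives both |w + 1| < 1 and |w + 1| < ϵ/32, so |(-3w^3 + 2w^2 - 5w + 6) − 16| < ϵ.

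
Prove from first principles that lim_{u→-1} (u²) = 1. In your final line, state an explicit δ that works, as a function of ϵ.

Let ϵ > 0. We seek δ > 0 with 0 < |u + 1| < δ ⇒ |u² − 1| < ϵ.
Factor: u² − 1 = (u + 1)(u - 1), so |u² − 1| = |u + 1|·|u - 1|.
Restrict δ ≤ 1. Then |u + 1| < 1 gives |u| < 2, so by the triangle inequality |u - 1| ≤ 2 + 1 = 3.
Hence |u² − 1| ≤ 3|u + 1|, which is < ϵ once |u + 1| < ϵ/3.
Take δ = min(1, ϵ/3). If 0 < |u + 1| < δ then both bounds hold and |u² − 1| ≤ 3|u + 1| < 3·(ϵ/3) = ϵ.

δ = min(1, ϵ/3)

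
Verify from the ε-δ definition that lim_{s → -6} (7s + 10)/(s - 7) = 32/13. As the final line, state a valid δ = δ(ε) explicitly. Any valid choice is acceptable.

Suppose ε > 0. We want δ > 0 with 0 < |s + 6| < δ ⇒ |(7s + 10)/(s - 7) − (32/13)| < ε.
Combining over a common denominator, (7s + 10)/(s - 7) − (32/13) = [(7s + 10)·(-13) − (-32)·(s - 7)] / [(-13)·(s - 7)] = -59(s + 6) / ((-13)(s - 7)).
So |(7s + 10)/(s - 7) − (32/13)| = 59|s + 6| / (13·|s − 7|).
Require δ ≤ 13/2, so |s − 7| ≥ |-13| − |s + 6| > 13 − 13/2 = 13/2.
Hence |(7s + 10)/(s - 7) − (32/13)| < 59|s + 6|/(13·(13/2)) = (118/169)|s + 6|, which is < ε once |s + 6| < (169/118)ε.
Take δ = min(13/2, (169/118)ε). Then 0 < |s + 6| < δ forces both bounds, so |(7s + 10)/(s - 7) − (32/13)| < ε.

δ = min(13/2, (169/118)ε)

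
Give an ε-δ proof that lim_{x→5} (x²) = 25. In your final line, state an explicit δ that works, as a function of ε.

δ = min(2, ε/12)

Fix ε > 0. We seek δ > 0 with 0 < |x − 5| < δ ⇒ |x² − 25| < ε.
Factor: x² − 25 = (x − 5)(x + 5), so |x² − 25| = |x − 5|·|x + 5|.
Impose δ ≤ 2 so that |x| < 7; then |x + 5| ≤ 12.
Hence |x² − 25| ≤ 12|x − 5|, which is < ε once |x − 5| < ε/12.
Take δ = min(2, ε/12). If 0 < |x − 5| < δ then both bounds hold and |x² − 25| ≤ 12|x − 5| < 12·(ε/12) = ε.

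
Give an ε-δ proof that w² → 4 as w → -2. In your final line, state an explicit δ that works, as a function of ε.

δ = min(2, ε/6)

Fix ε > 0. We seek δ > 0 with 0 < |w + 2| < δ ⇒ |w² − 4| < ε.
Factor: w² − 4 = (w + 2)(w - 2), so |w² − 4| = |w + 2|·|w - 2|.
Restrict δ ≤ 2. Then |w + 2| < 2 gives |w| < 4, so by the triangle inequality |w - 2| ≤ 4 + 2 = 6.
Hence |w² − 4| ≤ 6|w + 2|, which is < ε once |w + 2| < ε/6.
Take δ = min(2, ε/6). If 0 < |w + 2| < δ then both bounds hold and |w² − 4| ≤ 6|w + 2| < 6·(ε/6) = ε.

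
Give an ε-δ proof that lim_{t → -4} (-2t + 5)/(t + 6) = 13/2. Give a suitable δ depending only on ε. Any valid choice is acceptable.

δ = min(1, (2/17)ε)

Fix ε > 0. We want δ > 0 with 0 < |t + 4| < δ ⇒ |(-2t + 5)/(t + 6) − (13/2)| < ε.
Combining over a common denominator, (-2t + 5)/(t + 6) − (13/2) = [(-2t + 5)·2 − 13·(t + 6)] / [2·(t + 6)] = -17(t + 4) / (2(t + 6)).
So |(-2t + 5)/(t + 6) − (13/2)| = 17|t + 4| / (2·|t + 6|).
Restrict δ ≤ 1. Then |t + 4| < 1 gives |t + 6| = |(t + 4) + 2| ≥ 2 − 1 = 1.
Hence |(-2t + 5)/(t + 6) − (13/2)| < 17|t + 4|/(2·1) = (17/2)|t + 4|, which is < ε once |t + 4| < (2/17)ε.
Take δ = min(1, (2/17)ε). Then 0 < |t + 4| < δ forces both bounds, so |(-2t + 5)/(t + 6) − (13/2)| < ε.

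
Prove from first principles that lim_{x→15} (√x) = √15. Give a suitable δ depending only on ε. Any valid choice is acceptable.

Let ε > 0 be given. We want δ > 0 such that 0 < |x − 15| < δ implies |√x − √15| < ε.
Multiplying by the conjugate, |√x − √15| = |x − 15|/(√x + √15).
Restrict δ ≤ 15 so that |x − 15| < 15 forces x > 0, and then √x + √15 > √15.
Hence |√x − √15| < |x − 15|/√15, which is < ε once |x − 15| < √15·ε.
Take δ = min(15, √15·ε). If 0 < |x − 15| < δ then x > 0 and |√x − √15| < |x − 15|/√15 < ε.

δ = min(15, √15·ε)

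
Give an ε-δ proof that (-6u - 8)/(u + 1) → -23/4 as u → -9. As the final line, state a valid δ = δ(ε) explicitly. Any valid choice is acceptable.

δ = min(4, 16ε)

Let ε > 0. We want δ > 0 with 0 < |u + 9| < δ ⇒ |(-6u - 8)/(u + 1) + 23/4| < ε.
Combining over a common denominator, (-6u - 8)/(u + 1) + 23/4 = [(-6u - 8)·(-8) − 46·(u + 1)] / [(-8)·(u + 1)] = 2(u + 9) / ((-8)(u + 1)).
So |(-6u - 8)/(u + 1) + 23/4| = 2|u + 9| / (8·|u + 1|).
Require δ ≤ 4, so |u + 1| ≥ |-8| − |u + 9| > 8 − 4 = 4.
Hence |(-6u - 8)/(u + 1) + 23/4| < 2|u + 9|/(8·4) = (1/16)|u + 9|, which is < ε once |u + 9| < 16ε.
Take δ = min(4, 16ε). Then 0 < |u + 9| < δ forces both bounds, so |(-6u - 8)/(u + 1) + 23/4| < ε.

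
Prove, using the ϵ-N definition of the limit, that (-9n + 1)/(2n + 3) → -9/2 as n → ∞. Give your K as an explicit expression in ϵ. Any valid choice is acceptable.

K = (29/4)/ϵ

Fix ϵ > 0. For n ≥ 1, |(-9n + 1)/(2n + 3) + 9/2| = |29|/(2(2n + 3)) = 29/(2(2n + 3)).
Since 2n + 3 ≥ 2n for n ≥ 1, this is ≤ 29/(2·2n) = (29/4)/n.
So |(-9n + 1)/(2n + 3) + 9/2| < ϵ whenever n > (29/4)/ϵ.
Take K = (29/4)/ϵ. If n > K then |(-9n + 1)/(2n + 3) + 9/2| ≤ (29/4)/n < ϵ.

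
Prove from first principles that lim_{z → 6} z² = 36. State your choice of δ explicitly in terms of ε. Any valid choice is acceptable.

Suppose ε > 0. We seek δ > 0 with 0 < |z − 6| < δ ⇒ |z² − 36| < ε.
Factor: z² − 36 = (z − 6)(z + 6), so |z² − 36| = |z − 6|·|z + 6|.
Impose δ ≤ 1 so that |z| < 7; then |z + 6| ≤ 13.
Hence |z² − 36| ≤ 13|z − 6|, which is < ε once |z − 6| < ε/13.
Take δ = min(1, ε/13). If 0 < |z − 6| < δ then both bounds hold and |z² − 36| ≤ 13|z − 6| < 13·(ε/13) = ε.

δ = min(1, ε/13)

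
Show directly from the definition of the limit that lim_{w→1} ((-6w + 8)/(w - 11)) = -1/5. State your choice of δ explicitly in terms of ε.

Let ε > 0 be given. We want δ > 0 with 0 < |w − 1| < δ ⇒ |(-6w + 8)/(w - 11) + 1/5| < ε.
Combining over a common denominator, (-6w + 8)/(w - 11) + 1/5 = [(-6w + 8)·(-10) − 2·(w - 11)] / [(-10)·(w - 11)] = 58(w − 1) / ((-10)(w - 11)).
So |(-6w + 8)/(w - 11) + 1/5| = 58|w − 1| / (10·|w − 11|).
Require δ ≤ 5, so |w − 11| ≥ |-10| − |w − 1| > 10 − 5 = 5.
Hence |(-6w + 8)/(w - 11) + 1/5| < 58|w − 1|/(10·5) = (29/25)|w − 1|, which is < ε once |w − 1| < (25/29)ε.
Take δ = min(5, (25/29)ε). Then 0 < |w − 1| < δ forces both bounds, so |(-6w + 8)/(w - 11) + 1/5| < ε.

δ = min(5, (25/29)ε)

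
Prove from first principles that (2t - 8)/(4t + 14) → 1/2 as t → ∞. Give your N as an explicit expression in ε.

N = (15/4)/ε

Let ε > 0 be given. We seek N > 0 such that t > N implies |(2t - 8)/(4t + 14) − (1/2)| < ε.
(2t - 8)/(4t + 14) − (1/2) = (4(2t - 8) − 2(4t + 14)) / (4(4t + 14)) = -60/(4(4t + 14)).
For t > 0 we have 4t + 14 > 4t, so |(2t - 8)/(4t + 14) − (1/2)| = 60/(4(4t + 14)) < 60/(4·4t) = (15/4)/t.
Thus |(2t - 8)/(4t + 14) − (1/2)| < ε whenever t > (15/4)/ε.
Take N = (15/4)/ε. If t > N then |(2t - 8)/(4t + 14) − (1/2)| < (15/4)/t < ε.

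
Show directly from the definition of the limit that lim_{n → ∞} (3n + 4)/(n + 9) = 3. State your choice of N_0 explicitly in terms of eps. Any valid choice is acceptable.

N_0 = 23/eps

Fix eps > 0. For n ≥ 1, |(3n + 4)/(n + 9) − 3| = |-23|/((n + 9)) = 23/((n + 9)).
Since n + 9 ≥ n for n ≥ 1, this is ≤ 23/(n) = 23/n.
So |(3n + 4)/(n + 9) − 3| < eps whenever n > 23/eps.
Take N_0 = 23/eps. If n > N_0 then |(3n + 4)/(n + 9) − 3| ≤ 23/n < eps.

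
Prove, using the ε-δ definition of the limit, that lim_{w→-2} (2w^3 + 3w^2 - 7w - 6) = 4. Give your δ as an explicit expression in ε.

Let ε > 0 be given. We want δ > 0 such that 0 < |w + 2| < δ implies |(2w^3 + 3w^2 - 7w - 6) − 4| < ε.
(2w^3 + 3w^2 - 7w - 6) − 4 = 2w^3 + 3w^2 - 7w - 10 = (w + 2)(2w^2 - w - 5).
So |(2w^3 + 3w^2 - 7w - 6) − 4| = |w + 2|·|2w^2 - w - 5|.
Require δ ≤ 1. Then |w + 2| < 1 gives |w| < 3, and by the triangle inequality |2w^2 - w - 5| ≤ 2·3^2 + 3 + 5 = 26.
Hence |(2w^3 + 3w^2 - 7w - 6) − 4| ≤ 26|w + 2| < ε provided |w + 2| < ε/26.
Choosing δ = min(1, ε/26) ensures both conditions, hence |(2w^3 + 3w^2 - 7w - 6) − 4| < ε.

δ = min(1, ε/26)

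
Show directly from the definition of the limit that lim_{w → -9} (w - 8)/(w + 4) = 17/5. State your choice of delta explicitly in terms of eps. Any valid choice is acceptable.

delta = min(5/2, (25/24)eps)

Suppose eps > 0. We want delta > 0 with 0 < |w + 9| < delta ⇒ |(w - 8)/(w + 4) − (17/5)| < eps.
Combining over a common denominator, (w - 8)/(w + 4) − (17/5) = [(w - 8)·(-5) − (-17)·(w + 4)] / [(-5)·(w + 4)] = 12(w + 9) / ((-5)(w + 4)).
So |(w - 8)/(w + 4) − (17/5)| = 12|w + 9| / (5·|w + 4|).
Restrict delta ≤ 5/2. Then |w + 9| < 5/2 gives |w + 4| = |(w + 9) + (-5)| ≥ 5 − 5/2 = 5/2.
Hence |(w - 8)/(w + 4) − (17/5)| < 12|w + 9|/(5·(5/2)) = (24/25)|w + 9|, which is < eps once |w + 9| < (25/24)eps.
Take delta = min(5/2, (25/24)eps). Then 0 < |w + 9| < delta forces both bounds, so |(w - 8)/(w + 4) − (17/5)| < eps.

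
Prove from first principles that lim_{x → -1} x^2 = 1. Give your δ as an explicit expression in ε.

Fix ε > 0. We seek δ > 0 with 0 < |x + 1| < δ ⇒ |x^2 − 1| < ε.
Factor: x^2 − 1 = (x + 1)(x - 1), so |x^2 − 1| = |x + 1|·|x - 1|.
Impose δ ≤ 2 so that |x| < 3; then |x - 1| ≤ 4.
Hence |x^2 − 1| ≤ 4|x + 1|, which is < ε once |x + 1| < ε/4.
Take δ = min(2, ε/4). If 0 < |x + 1| < δ then both bounds hold and |x^2 − 1| ≤ 4|x + 1| < 4·(ε/4) = ε.

δ = min(2, ε/4)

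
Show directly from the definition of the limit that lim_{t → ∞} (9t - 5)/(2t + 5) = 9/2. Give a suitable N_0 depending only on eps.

Let eps > 0 be given. We seek N_0 > 0 such that t > N_0 implies |(9t - 5)/(2t + 5) − (9/2)| < eps.
(9t - 5)/(2t + 5) − (9/2) = (2(9t - 5) − 9(2t + 5)) / (2(2t + 5)) = -55/(2(2t + 5)).
For t > 0 we have 2t + 5 > 2t, so |(9t - 5)/(2t + 5) − (9/2)| = 55/(2(2t + 5)) < 55/(2·2t) = (55/4)/t.
Thus |(9t - 5)/(2t + 5) − (9/2)| < eps whenever t > (55/4)/eps.
Take N_0 = (55/4)/eps. If t > N_0 then |(9t - 5)/(2t + 5) − (9/2)| < (55/4)/t < eps.

N_0 = (55/4)/eps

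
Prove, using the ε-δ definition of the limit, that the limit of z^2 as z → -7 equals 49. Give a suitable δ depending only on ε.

δ = min(1, ε/15)

Let ε > 0. We seek δ > 0 with 0 < |z + 7| < δ ⇒ |z^2 − 49| < ε.
Factor: z^2 − 49 = (z + 7)(z - 7), so |z^2 − 49| = |z + 7|·|z - 7|.
Restrict δ ≤ 1. Then |z + 7| < 1 gives |z| < 8, so by the triangle inequality |z - 7| ≤ 8 + 7 = 15.
Hence |z^2 − 49| ≤ 15|z + 7|, which is < ε once |z + 7| < ε/15.
Take δ = min(1, ε/15). If 0 < |z + 7| < δ then both bounds hold and |z^2 − 49| ≤ 15|z + 7| < 15·(ε/15) = ε.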